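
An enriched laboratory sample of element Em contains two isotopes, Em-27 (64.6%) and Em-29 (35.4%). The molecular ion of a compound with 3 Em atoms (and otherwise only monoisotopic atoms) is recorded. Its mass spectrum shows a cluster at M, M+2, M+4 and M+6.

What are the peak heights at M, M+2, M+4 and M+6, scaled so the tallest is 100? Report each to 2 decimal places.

Each Em atom is independently Em-27 (p = 0.646) or Em-29 (q = 0.354); the cluster is the binomial expansion (p + q)^3.
P(M) = 0.646^3 = 0.269586
P(M+2) = 3 × 0.646^2 × 0.354^1 = 0.443190
P(M+4) = 3 × 0.646^1 × 0.354^2 = 0.242862
P(M+6) = 0.354^3 = 0.044362
The M+2 peak is largest (0.443190); scaling to 100 gives 60.83 : 100.00 : 54.80 : 10.01.

60.83 : 100.00 : 54.80 : 10.01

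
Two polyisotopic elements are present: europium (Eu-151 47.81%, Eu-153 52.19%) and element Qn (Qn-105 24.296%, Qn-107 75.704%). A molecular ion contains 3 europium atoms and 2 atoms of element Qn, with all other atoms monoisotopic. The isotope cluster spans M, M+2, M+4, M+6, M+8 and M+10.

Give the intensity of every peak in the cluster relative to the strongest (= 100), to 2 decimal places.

Europium pattern (n=3): 0.10928391 : 0.3578871 : 0.39067407 : 0.14215492
Element Qn pattern (n=2): 0.05902956 : 0.36786088 : 0.57310956
Convolve the two distributions (both contribute in 2-u steps):
  M: 0.10928391×0.05902956 = 0.006451
  M+2: 0.10928391×0.36786088 + 0.3578871×0.05902956 = 0.061327
  M+4: 0.10928391×0.57310956 + 0.3578871×0.36786088 + 0.39067407×0.05902956 = 0.217346
  M+6: 0.3578871×0.57310956 + 0.39067407×0.36786088 + 0.14215492×0.05902956 = 0.357214
  M+8: 0.39067407×0.57310956 + 0.14215492×0.36786088 = 0.276192
  M+10: 0.14215492×0.57310956 = 0.081470
Scale to base peak (0.357214) = 100: 1.81 : 17.17 : 60.84 : 100.00 : 77.32 : 22.81

1.81 : 17.17 : 60.84 : 100.00 : 77.32 : 22.81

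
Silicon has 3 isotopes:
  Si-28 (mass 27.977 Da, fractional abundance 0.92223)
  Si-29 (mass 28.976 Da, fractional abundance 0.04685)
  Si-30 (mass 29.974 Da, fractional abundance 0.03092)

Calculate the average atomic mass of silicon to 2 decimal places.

28.09 Da

The abundance-weighted mean is 0.92223 × 27.977 + 0.04685 × 28.976 + 0.03092 × 29.974
= 25.8012 + 1.3575 + 0.9268 = 28.0855 Da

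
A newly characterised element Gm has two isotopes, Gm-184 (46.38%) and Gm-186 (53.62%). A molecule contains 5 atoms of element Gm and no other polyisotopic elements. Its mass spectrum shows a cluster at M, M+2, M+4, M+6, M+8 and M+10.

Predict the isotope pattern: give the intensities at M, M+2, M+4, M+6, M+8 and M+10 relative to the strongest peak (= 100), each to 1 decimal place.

Expanding (0.4638 + 0.5362)^5:
P(M) = 0.4638^5 = 0.021461
P(M+2) = 5 × 0.4638^4 × 0.5362^1 = 0.124057
P(M+4) = 10 × 0.4638^3 × 0.5362^2 = 0.286844
P(M+6) = 10 × 0.4638^2 × 0.5362^3 = 0.331621
P(M+8) = 5 × 0.4638^1 × 0.5362^4 = 0.191694
P(M+10) = 0.5362^5 = 0.044324
The M+6 peak is largest (0.331621); scaling to 100 gives 6.5 : 37.4 : 86.5 : 100.0 : 57.8 : 13.4.

6.5 : 37.4 : 86.5 : 100.0 : 57.8 : 13.4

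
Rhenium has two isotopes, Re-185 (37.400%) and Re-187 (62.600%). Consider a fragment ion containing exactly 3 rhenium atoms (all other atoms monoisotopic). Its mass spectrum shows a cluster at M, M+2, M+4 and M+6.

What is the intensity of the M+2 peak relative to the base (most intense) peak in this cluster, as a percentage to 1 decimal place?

(0.37400 + 0.62600)^3 gives M 0.0523, M+2 0.2627, M+4 0.4397, M+6 0.2453; the largest is M+4.
P(M+4) = C(3,2) × 0.37400^1 × 0.62600^2 = 3 × 0.3740 × 0.391876 = 0.439685 (base)
P(M+2) = C(3,1) × 0.37400^2 × 0.62600^1 = 3 × 0.139876 × 0.6260 = 0.262687
Relative intensity = 0.262687 / 0.439685 × 100 = 59.7

59.7%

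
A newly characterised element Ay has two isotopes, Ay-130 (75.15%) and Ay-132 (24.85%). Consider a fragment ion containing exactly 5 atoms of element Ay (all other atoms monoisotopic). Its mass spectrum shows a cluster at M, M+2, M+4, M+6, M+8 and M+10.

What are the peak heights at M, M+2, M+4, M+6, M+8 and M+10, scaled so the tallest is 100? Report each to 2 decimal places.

The 5 Ay atoms are independent, so intensities follow the terms of (0.7515 + 0.2485)^5.
P(M) = 0.7515^5 = 0.239687
P(M+2) = 5 × 0.7515^4 × 0.2485^1 = 0.396289
P(M+4) = 10 × 0.7515^3 × 0.2485^2 = 0.262084
P(M+6) = 10 × 0.7515^2 × 0.2485^3 = 0.086664
P(M+8) = 5 × 0.7515^1 × 0.2485^4 = 0.014329
P(M+10) = 0.2485^5 = 0.000948
The M+2 peak is largest (0.396289); scaling to 100 gives 60.48 : 100.00 : 66.13 : 21.87 : 3.62 : 0.24.

60.48 : 100.00 : 66.13 : 21.87 : 3.62 : 0.24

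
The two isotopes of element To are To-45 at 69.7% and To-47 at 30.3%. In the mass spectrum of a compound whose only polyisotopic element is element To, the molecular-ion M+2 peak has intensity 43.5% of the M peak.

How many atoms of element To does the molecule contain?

With n To atoms, P(M+2)/P(M) = C(n,1)·p^(n−1)q / p^n = n·q/p = n · 0.303/0.697.
n = 0.435 × 0.697/0.303 = 1.00 ≈ 1

1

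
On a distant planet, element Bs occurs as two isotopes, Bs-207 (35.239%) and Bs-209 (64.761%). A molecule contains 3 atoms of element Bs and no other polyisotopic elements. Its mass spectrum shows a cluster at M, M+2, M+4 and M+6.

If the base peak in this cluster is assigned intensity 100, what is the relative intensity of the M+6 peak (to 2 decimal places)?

Term probabilities: M 0.0438, M+2 0.2413, M+4 0.4434, M+6 0.2716. Base peak = M+4.
P(M+4) = C(3,2) × 0.35239^1 × 0.64761^2 = 3 × 0.35239 × 0.41939871 = 0.443376 (base)
P(M+6) = C(3,3) × 0.35239^0 × 0.64761^3 = 1 × 1.0000 × 0.2716068 = 0.271607
Relative intensity = 0.271607 / 0.443376 × 100 = 61.26

61.26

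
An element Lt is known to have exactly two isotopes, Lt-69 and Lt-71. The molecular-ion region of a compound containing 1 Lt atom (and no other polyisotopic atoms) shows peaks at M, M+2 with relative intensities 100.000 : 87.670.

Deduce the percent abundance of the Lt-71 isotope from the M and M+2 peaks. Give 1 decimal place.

46.7%

Let p = fractional abundance of Lt-69. I(M+2)/I(M) = [C(1,1)·p^0·(1−p)] / p^1 = 1·(1−p)/p = 87.670/100.000 = 0.8767
(1−p)/p = 0.8767/1 = 0.8767  ⇒  p = 1/(1 + 0.8767) = 0.5329
Lt-69: 53.3%, Lt-71: 46.7%.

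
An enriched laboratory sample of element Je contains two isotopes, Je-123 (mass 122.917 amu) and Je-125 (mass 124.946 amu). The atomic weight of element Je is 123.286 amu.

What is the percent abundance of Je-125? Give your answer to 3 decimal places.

18.186%

Let x be the fractional abundance of Je-123; then Je-125 has abundance 1 − x.
122.917·x + 124.946·(1 − x) = 123.286
(122.917 − 124.946)·x = 123.286 − 124.946
x = -1.660 / -2.029 = 0.81814 → 81.814% Je-123, 18.186% Je-125.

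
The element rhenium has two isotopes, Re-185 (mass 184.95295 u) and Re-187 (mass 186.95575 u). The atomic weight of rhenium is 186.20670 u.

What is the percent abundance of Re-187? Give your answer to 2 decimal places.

62.60%

Writing the weighted mean with unknown fraction x of Re-185:
184.95295·x + 186.95575·(1 − x) = 186.20670
(184.95295 − 186.95575)·x = 186.20670 − 186.95575
x = -0.74905 / -2.00280 = 0.37400 → 37.40% Re-185, 62.60% Re-187.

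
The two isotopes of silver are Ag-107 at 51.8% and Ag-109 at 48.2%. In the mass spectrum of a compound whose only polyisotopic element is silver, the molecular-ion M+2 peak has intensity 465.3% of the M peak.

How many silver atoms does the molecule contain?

5

With n Ag atoms, P(M+2)/P(M) = C(n,1)·p^(n−1)q / p^n = n·q/p = n · 0.482/0.518.
n = 4.653 × 0.518/0.482 = 5.00 ≈ 5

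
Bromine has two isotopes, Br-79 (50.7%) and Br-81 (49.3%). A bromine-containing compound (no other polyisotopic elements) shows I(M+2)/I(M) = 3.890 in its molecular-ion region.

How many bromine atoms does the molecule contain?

For n independent Br atoms, I(M+2)/I(M) = n · (abundance Br-81) / (abundance Br-79) = n · 0.493/0.507.
n = 3.890 × 0.507/0.493 = 4.00 ≈ 4

4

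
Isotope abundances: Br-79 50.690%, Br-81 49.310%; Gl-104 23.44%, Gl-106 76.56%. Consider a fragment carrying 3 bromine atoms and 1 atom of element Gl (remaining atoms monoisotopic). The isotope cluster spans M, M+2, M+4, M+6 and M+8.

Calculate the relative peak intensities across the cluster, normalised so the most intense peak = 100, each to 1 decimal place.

Bromine pattern (n=3): 0.13024674 : 0.3801026 : 0.36975457 : 0.11989609
Element Gl pattern (n=1): 0.2344 : 0.7656
Convolve the two distributions (both contribute in 2-u steps):
  M: 0.13024674×0.2344 = 0.030530
  M+2: 0.13024674×0.7656 + 0.3801026×0.2344 = 0.188813
  M+4: 0.3801026×0.7656 + 0.36975457×0.2344 = 0.377677
  M+6: 0.36975457×0.7656 + 0.11989609×0.2344 = 0.311188
  M+8: 0.11989609×0.7656 = 0.091792
Scale to base peak (0.377677) = 100: 8.1 : 50.0 : 100.0 : 82.4 : 24.3

8.1 : 50.0 : 100.0 : 82.4 : 24.3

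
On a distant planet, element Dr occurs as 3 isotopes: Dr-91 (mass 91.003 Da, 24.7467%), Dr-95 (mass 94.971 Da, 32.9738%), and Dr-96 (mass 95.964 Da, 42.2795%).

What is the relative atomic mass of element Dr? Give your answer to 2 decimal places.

94.41 Da

Average mass = Σ (abundance × isotope mass) = 0.247467 × 91.003 + 0.329738 × 94.971 + 0.422795 × 95.964
= 22.5202 + 31.3155 + 40.5731 = 94.4088 Da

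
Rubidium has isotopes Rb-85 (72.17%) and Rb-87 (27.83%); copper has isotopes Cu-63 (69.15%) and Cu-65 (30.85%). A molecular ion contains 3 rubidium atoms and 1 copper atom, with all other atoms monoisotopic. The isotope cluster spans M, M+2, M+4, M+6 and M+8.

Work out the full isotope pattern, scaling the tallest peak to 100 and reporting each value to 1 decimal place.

Rubidium pattern (n=3): 0.37589809 : 0.43485841 : 0.16768892 : 0.02155458
Copper pattern (n=1): 0.6915 : 0.3085
Convolve the two distributions (both contribute in 2-u steps):
  M: 0.37589809×0.6915 = 0.259934
  M+2: 0.37589809×0.3085 + 0.43485841×0.6915 = 0.416669
  M+4: 0.43485841×0.3085 + 0.16768892×0.6915 = 0.250111
  M+6: 0.16768892×0.3085 + 0.02155458×0.6915 = 0.066637
  M+8: 0.02155458×0.3085 = 0.006650
Scale to base peak (0.416669) = 100: 62.4 : 100.0 : 60.0 : 16.0 : 1.6

62.4 : 100.0 : 60.0 : 16.0 : 1.6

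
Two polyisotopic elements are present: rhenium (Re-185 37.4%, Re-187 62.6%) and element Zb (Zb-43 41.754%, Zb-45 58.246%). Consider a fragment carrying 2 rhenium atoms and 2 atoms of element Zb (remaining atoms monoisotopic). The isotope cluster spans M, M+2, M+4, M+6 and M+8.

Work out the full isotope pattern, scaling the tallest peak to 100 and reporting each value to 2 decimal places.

Rhenium pattern (n=2): 0.139876 : 0.468248 : 0.391876
Element Zb pattern (n=2): 0.17433965 : 0.4864007 : 0.33925965
Convolve the two distributions (both contribute in 2-u steps):
  M: 0.139876×0.17433965 = 0.024386
  M+2: 0.139876×0.4864007 + 0.468248×0.17433965 = 0.149670
  M+4: 0.139876×0.33925965 + 0.468248×0.4864007 + 0.391876×0.17433965 = 0.343530
  M+6: 0.468248×0.33925965 + 0.391876×0.4864007 = 0.349466
  M+8: 0.391876×0.33925965 = 0.132948
Scale to base peak (0.349466) = 100: 6.98 : 42.83 : 98.30 : 100.00 : 38.04

6.98 : 42.83 : 98.30 : 100.00 : 38.04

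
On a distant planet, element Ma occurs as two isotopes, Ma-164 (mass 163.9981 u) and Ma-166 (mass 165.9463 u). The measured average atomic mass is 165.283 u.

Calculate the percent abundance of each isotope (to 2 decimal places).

Ma-164: 34.05%, Ma-166: 65.95%

Let x be the fractional abundance of Ma-164; then Ma-166 has abundance 1 − x.
163.9981·x + 165.9463·(1 − x) = 165.283
(163.9981 − 165.9463)·x = 165.283 − 165.9463
x = -0.6633 / -1.9482 = 0.34047 → 34.05% Ma-164, 65.95% Ma-166.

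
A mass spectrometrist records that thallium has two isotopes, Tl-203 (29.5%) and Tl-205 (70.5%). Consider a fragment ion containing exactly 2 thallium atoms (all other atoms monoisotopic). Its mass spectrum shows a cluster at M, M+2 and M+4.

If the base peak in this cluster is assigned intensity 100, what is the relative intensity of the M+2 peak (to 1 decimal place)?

83.7

Binomial terms of (0.295 + 0.705)^2: M 0.0870, M+2 0.4160, M+4 0.4970 → M+4 is the base peak.
P(M+4) = C(2,2) × 0.295^0 × 0.705^2 = 1 × 1.0000 × 0.497025 = 0.497025 (base)
P(M+2) = C(2,1) × 0.295^1 × 0.705^1 = 2 × 0.2950 × 0.7050 = 0.415950
Relative intensity = 0.415950 / 0.497025 × 100 = 83.7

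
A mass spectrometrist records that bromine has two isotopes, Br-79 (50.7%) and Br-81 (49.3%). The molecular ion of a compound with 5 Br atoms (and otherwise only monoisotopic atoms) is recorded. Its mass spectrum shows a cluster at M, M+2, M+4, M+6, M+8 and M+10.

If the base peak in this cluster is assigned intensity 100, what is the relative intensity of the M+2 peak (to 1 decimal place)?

51.4

Binomial terms of (0.507 + 0.493)^5: M 0.0335, M+2 0.1629, M+4 0.3168, M+6 0.3080, M+8 0.1497, M+10 0.0291 → M+4 is the base peak.
P(M+4) = C(5,2) × 0.507^3 × 0.493^2 = 10 × 0.13032384 × 0.243049 = 0.316751 (base)
P(M+2) = C(5,1) × 0.507^4 × 0.493^1 = 5 × 0.06607419 × 0.4930 = 0.162873
Relative intensity = 0.162873 / 0.316751 × 100 = 51.4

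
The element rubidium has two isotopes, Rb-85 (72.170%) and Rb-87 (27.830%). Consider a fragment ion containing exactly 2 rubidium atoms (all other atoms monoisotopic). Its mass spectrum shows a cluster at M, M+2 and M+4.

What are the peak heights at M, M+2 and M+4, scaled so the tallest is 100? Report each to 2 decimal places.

The 2 Rb atoms are independent, so intensities follow the terms of (0.72170 + 0.27830)^2.
P(M) = 0.72170^2 = 0.520851
P(M+2) = 2 × 0.72170^1 × 0.27830^1 = 0.401698
P(M+4) = 0.27830^2 = 0.077451
The M peak is largest (0.520851); scaling to 100 gives 100.00 : 77.12 : 14.87.

100.00 : 77.12 : 14.87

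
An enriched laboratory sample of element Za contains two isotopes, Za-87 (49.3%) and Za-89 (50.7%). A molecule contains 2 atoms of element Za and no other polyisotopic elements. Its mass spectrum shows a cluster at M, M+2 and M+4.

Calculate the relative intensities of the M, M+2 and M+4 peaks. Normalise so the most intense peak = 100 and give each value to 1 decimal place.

48.6 : 100.0 : 51.4

The 2 Za atoms are independent, so intensities follow the terms of (0.493 + 0.507)^2.
P(M) = 0.493^2 = 0.243049
P(M+2) = 2 × 0.493^1 × 0.507^1 = 0.499902
P(M+4) = 0.507^2 = 0.257049
The M+2 peak is largest (0.499902); scaling to 100 gives 48.6 : 100.0 : 51.4.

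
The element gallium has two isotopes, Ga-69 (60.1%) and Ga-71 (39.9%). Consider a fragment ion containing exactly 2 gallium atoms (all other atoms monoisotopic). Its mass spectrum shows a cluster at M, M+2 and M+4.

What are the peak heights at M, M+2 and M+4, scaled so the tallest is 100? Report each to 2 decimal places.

75.31 : 100.00 : 33.19

Expanding (0.601 + 0.399)^2:
P(M) = 0.601^2 = 0.361201
P(M+2) = 2 × 0.601^1 × 0.399^1 = 0.479598
P(M+4) = 0.399^2 = 0.159201
The M+2 peak is largest (0.479598); scaling to 100 gives 75.31 : 100.00 : 33.19.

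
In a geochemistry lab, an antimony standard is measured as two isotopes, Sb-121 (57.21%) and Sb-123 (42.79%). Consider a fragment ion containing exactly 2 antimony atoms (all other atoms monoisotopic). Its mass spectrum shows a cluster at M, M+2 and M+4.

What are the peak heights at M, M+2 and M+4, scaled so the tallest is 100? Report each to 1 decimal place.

The 2 Sb atoms are independent, so intensities follow the terms of (0.5721 + 0.4279)^2.
P(M) = 0.5721^2 = 0.327298
P(M+2) = 2 × 0.5721^1 × 0.4279^1 = 0.489603
P(M+4) = 0.4279^2 = 0.183098
The M+2 peak is largest (0.489603); scaling to 100 gives 66.8 : 100.0 : 37.4.

66.8 : 100.0 : 37.4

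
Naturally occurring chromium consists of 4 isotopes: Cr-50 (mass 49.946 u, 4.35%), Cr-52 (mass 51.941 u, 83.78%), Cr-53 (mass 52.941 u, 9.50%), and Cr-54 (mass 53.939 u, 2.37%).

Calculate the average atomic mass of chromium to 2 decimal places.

52.00 u

Weight each isotope mass by its fractional abundance: 0.0435 × 49.946 + 0.8378 × 51.941 + 0.0950 × 52.941 + 0.0237 × 53.939
= 2.1727 + 43.5162 + 5.0294 + 1.2784 = 51.9967 u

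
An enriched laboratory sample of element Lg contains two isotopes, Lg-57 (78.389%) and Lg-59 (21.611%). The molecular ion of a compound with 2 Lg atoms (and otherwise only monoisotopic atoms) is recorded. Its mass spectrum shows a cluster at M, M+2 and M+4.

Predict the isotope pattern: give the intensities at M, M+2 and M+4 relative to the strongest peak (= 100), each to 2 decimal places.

The 2 Lg atoms are independent, so intensities follow the terms of (0.78389 + 0.21611)^2.
P(M) = 0.78389^2 = 0.614484
P(M+2) = 2 × 0.78389^1 × 0.21611^1 = 0.338813
P(M+4) = 0.21611^2 = 0.046704
The M peak is largest (0.614484); scaling to 100 gives 100.00 : 55.14 : 7.60.

100.00 : 55.14 : 7.60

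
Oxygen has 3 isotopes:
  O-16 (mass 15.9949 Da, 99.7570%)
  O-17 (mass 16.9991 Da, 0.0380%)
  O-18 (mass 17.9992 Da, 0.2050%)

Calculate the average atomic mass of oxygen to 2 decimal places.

Average mass = Σ (abundance × isotope mass) = 0.997570 × 15.9949 + 0.000380 × 16.9991 + 0.002050 × 17.9992
= 15.95603 + 0.00646 + 0.03690 = 15.99939 Da

16.00 Da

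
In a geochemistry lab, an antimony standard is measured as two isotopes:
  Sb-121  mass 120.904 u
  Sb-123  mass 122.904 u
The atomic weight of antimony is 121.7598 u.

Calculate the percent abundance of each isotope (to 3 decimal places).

Writing the weighted mean with unknown fraction x of Sb-121:
120.904·x + 122.904·(1 − x) = 121.7598
(120.904 − 122.904)·x = 121.7598 − 122.904
x = -1.1442 / -2.000 = 0.57210 → 57.210% Sb-121, 42.790% Sb-123.

Sb-121: 57.210%, Sb-123: 42.790%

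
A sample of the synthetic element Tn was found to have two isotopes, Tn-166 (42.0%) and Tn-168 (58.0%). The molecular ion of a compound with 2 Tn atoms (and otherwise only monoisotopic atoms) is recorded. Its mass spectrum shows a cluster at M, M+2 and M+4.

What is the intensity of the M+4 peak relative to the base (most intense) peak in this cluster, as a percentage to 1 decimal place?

(0.420 + 0.580)^2 gives M 0.1764, M+2 0.4872, M+4 0.3364; the largest is M+2.
P(M+2) = C(2,1) × 0.420^1 × 0.580^1 = 2 × 0.4200 × 0.5800 = 0.487200 (base)
P(M+4) = C(2,2) × 0.420^0 × 0.580^2 = 1 × 1.0000 × 0.3364 = 0.336400
Relative intensity = 0.336400 / 0.487200 × 100 = 69.0

69.0%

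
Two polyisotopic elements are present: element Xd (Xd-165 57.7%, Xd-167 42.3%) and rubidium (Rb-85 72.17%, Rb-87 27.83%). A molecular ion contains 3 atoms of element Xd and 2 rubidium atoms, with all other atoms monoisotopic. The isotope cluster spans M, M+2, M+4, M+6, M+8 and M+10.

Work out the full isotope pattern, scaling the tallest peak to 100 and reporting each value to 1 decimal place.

Element Xd pattern (n=3): 0.19210003 : 0.4224869 : 0.3097261 : 0.07568697
Rubidium pattern (n=2): 0.52085089 : 0.40169822 : 0.07745089
Convolve the two distributions (both contribute in 2-u steps):
  M: 0.19210003×0.52085089 = 0.100055
  M+2: 0.19210003×0.40169822 + 0.4224869×0.52085089 = 0.297219
  M+4: 0.19210003×0.07745089 + 0.4224869×0.40169822 + 0.3097261×0.52085089 = 0.345912
  M+6: 0.4224869×0.07745089 + 0.3097261×0.40169822 + 0.07568697×0.52085089 = 0.196560
  M+8: 0.3097261×0.07745089 + 0.07568697×0.40169822 = 0.054392
  M+10: 0.07568697×0.07745089 = 0.005862
Scale to base peak (0.345912) = 100: 28.9 : 85.9 : 100.0 : 56.8 : 15.7 : 1.7

28.9 : 85.9 : 100.0 : 56.8 : 15.7 : 1.7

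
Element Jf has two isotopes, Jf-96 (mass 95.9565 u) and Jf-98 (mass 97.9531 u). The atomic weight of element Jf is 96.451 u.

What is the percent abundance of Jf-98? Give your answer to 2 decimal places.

With x = fraction of Jf-96 (so Jf-98 is 1 − x):
95.9565·x + 97.9531·(1 − x) = 96.451
(95.9565 − 97.9531)·x = 96.451 − 97.9531
x = -1.5021 / -1.9966 = 0.75233 → 75.23% Jf-96, 24.77% Jf-98.

24.77%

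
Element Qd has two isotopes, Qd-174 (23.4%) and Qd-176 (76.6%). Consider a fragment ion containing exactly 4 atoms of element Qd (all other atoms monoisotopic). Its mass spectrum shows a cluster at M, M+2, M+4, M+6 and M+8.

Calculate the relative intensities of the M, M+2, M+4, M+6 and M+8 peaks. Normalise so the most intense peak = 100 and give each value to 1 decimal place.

0.7 : 9.3 : 45.8 : 100.0 : 81.8

Each Qd atom is independently Qd-174 (p = 0.234) or Qd-176 (q = 0.766); the cluster is the binomial expansion (p + q)^4.
P(M) = 0.234^4 = 0.002998
P(M+2) = 4 × 0.234^3 × 0.766^1 = 0.039259
P(M+4) = 6 × 0.234^2 × 0.766^2 = 0.192770
P(M+6) = 4 × 0.234^1 × 0.766^3 = 0.420690
P(M+8) = 0.766^4 = 0.344283
The M+6 peak is largest (0.420690); scaling to 100 gives 0.7 : 9.3 : 45.8 : 100.0 : 81.8.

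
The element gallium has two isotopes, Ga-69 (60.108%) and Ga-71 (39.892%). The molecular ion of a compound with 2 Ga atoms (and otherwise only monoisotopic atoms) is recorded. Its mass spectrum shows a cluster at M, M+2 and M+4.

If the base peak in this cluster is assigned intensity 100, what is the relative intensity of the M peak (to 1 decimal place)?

(0.60108 + 0.39892)^2 gives M 0.3613, M+2 0.4796, M+4 0.1591; the largest is M+2.
P(M+2) = C(2,1) × 0.60108^1 × 0.39892^1 = 2 × 0.60108 × 0.39892 = 0.479566 (base)
P(M) = C(2,0) × 0.60108^2 × 0.39892^0 = 1 × 0.36129717 × 1.0000 = 0.361297
Relative intensity = 0.361297 / 0.479566 × 100 = 75.3

75.3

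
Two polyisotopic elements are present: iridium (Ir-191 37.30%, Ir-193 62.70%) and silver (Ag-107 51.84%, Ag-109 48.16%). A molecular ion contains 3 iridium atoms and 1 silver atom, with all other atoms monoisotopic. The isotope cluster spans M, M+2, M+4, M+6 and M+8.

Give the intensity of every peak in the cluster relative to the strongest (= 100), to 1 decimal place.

7.6 : 45.4 : 100.0 : 95.9 : 33.5

Iridium pattern (n=3): 0.05189512 : 0.26170165 : 0.43991135 : 0.24649188
Silver pattern (n=1): 0.5184 : 0.4816
Convolve the two distributions (both contribute in 2-u steps):
  M: 0.05189512×0.5184 = 0.026902
  M+2: 0.05189512×0.4816 + 0.26170165×0.5184 = 0.160659
  M+4: 0.26170165×0.4816 + 0.43991135×0.5184 = 0.354086
  M+6: 0.43991135×0.4816 + 0.24649188×0.5184 = 0.339643
  M+8: 0.24649188×0.4816 = 0.118710
Scale to base peak (0.354086) = 100: 7.6 : 45.4 : 100.0 : 95.9 : 33.5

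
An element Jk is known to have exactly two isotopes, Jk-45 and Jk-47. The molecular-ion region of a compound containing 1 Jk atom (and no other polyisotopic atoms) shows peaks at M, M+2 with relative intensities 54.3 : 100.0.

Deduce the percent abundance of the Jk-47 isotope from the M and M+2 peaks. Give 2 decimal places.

Write p for the Jk-45 fraction. I(M+2)/I(M) = [C(1,1)·p^0·(1−p)] / p^1 = 1·(1−p)/p = 100.0/54.3 = 1.8416
(1−p)/p = 1.8416/1 = 1.8416  ⇒  p = 1/(1 + 1.8416) = 0.3519
Jk-45: 35.19%, Jk-47: 64.81%.

64.81%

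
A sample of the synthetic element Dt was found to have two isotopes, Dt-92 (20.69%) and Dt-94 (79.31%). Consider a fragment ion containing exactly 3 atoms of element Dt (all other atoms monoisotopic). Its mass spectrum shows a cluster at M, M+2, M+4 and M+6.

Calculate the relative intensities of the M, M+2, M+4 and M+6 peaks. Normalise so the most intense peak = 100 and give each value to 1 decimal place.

The 3 Dt atoms are independent, so intensities follow the terms of (0.2069 + 0.7931)^3.
P(M) = 0.2069^3 = 0.008857
P(M+2) = 3 × 0.2069^2 × 0.7931^1 = 0.101852
P(M+4) = 3 × 0.2069^1 × 0.7931^2 = 0.390425
P(M+6) = 0.7931^3 = 0.498866
The M+6 peak is largest (0.498866); scaling to 100 gives 1.8 : 20.4 : 78.3 : 100.0.

1.8 : 20.4 : 78.3 : 100.0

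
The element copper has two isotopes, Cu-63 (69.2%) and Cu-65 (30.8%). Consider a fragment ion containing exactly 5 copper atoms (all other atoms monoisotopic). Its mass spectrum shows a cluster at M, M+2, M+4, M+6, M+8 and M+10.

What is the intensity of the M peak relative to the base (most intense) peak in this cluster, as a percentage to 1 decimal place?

44.9%

Binomial terms of (0.692 + 0.308)^5: M 0.1587, M+2 0.3531, M+4 0.3144, M+6 0.1399, M+8 0.0311, M+10 0.0028 → M+2 is the base peak.
P(M+2) = C(5,1) × 0.692^4 × 0.308^1 = 5 × 0.22931073 × 0.3080 = 0.353139 (base)
P(M) = C(5,0) × 0.692^5 × 0.308^0 = 1 × 0.15868303 × 1.0000 = 0.158683
Relative intensity = 0.158683 / 0.353139 × 100 = 44.9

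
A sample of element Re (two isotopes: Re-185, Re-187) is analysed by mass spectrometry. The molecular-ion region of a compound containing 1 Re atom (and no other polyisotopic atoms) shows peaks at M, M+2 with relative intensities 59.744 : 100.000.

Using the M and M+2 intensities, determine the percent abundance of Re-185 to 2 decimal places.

Let p = fractional abundance of Re-185. I(M+2)/I(M) = [C(1,1)·p^0·(1−p)] / p^1 = 1·(1−p)/p = 100.000/59.744 = 1.6738
(1−p)/p = 1.6738/1 = 1.6738  ⇒  p = 1/(1 + 1.6738) = 0.3740
Re-185: 37.40%, Re-187: 62.60%.

37.40%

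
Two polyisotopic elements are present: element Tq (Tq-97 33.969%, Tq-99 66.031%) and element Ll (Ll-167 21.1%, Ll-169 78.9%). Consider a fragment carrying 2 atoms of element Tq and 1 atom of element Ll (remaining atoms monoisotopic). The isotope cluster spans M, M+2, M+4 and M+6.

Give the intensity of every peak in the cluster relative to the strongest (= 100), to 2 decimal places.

5.46 : 41.64 : 100.00 : 77.14

Element Tq pattern (n=2): 0.1153893 : 0.44860141 : 0.4360093
Element Ll pattern (n=1): 0.2110 : 0.7890
Convolve the two distributions (both contribute in 2-u steps):
  M: 0.1153893×0.2110 = 0.024347
  M+2: 0.1153893×0.7890 + 0.44860141×0.2110 = 0.185697
  M+4: 0.44860141×0.7890 + 0.4360093×0.2110 = 0.445944
  M+6: 0.4360093×0.7890 = 0.344011
Scale to base peak (0.445944) = 100: 5.46 : 41.64 : 100.00 : 77.14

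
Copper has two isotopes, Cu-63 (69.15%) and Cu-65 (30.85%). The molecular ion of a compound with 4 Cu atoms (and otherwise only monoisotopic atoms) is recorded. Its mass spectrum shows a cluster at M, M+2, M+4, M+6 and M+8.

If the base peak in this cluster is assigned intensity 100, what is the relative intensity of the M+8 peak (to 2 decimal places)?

(0.6915 + 0.3085)^4 gives M 0.2286, M+2 0.4080, M+4 0.2731, M+6 0.0812, M+8 0.0091; the largest is M+2.
P(M+2) = C(4,1) × 0.6915^3 × 0.3085^1 = 4 × 0.33065611 × 0.3085 = 0.408030 (base)
P(M+8) = C(4,4) × 0.6915^0 × 0.3085^4 = 1 × 1.0000 × 0.00905776 = 0.009058
Relative intensity = 0.009058 / 0.408030 × 100 = 2.22

2.22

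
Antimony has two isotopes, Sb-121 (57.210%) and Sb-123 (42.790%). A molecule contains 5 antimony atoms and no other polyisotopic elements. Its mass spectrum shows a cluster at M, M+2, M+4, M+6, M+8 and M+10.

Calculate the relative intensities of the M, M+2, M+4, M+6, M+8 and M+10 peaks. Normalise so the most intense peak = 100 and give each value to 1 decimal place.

17.9 : 66.8 : 100.0 : 74.8 : 28.0 : 4.2

Each Sb atom is independently Sb-121 (p = 0.57210) or Sb-123 (q = 0.42790); the cluster is the binomial expansion (p + q)^5.
P(M) = 0.57210^5 = 0.061286
P(M+2) = 5 × 0.57210^4 × 0.42790^1 = 0.229192
P(M+4) = 10 × 0.57210^3 × 0.42790^2 = 0.342847
P(M+6) = 10 × 0.57210^2 × 0.42790^3 = 0.256431
P(M+8) = 5 × 0.57210^1 × 0.42790^4 = 0.095898
P(M+10) = 0.42790^5 = 0.014345
The M+4 peak is largest (0.342847); scaling to 100 gives 17.9 : 66.8 : 100.0 : 74.8 : 28.0 : 4.2.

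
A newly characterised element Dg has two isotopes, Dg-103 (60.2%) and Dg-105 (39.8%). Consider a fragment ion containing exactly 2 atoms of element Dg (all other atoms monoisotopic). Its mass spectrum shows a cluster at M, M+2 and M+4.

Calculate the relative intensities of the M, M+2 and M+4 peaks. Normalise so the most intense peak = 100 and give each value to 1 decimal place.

Each Dg atom is independently Dg-103 (p = 0.602) or Dg-105 (q = 0.398); the cluster is the binomial expansion (p + q)^2.
P(M) = 0.602^2 = 0.362404
P(M+2) = 2 × 0.602^1 × 0.398^1 = 0.479192
P(M+4) = 0.398^2 = 0.158404
The M+2 peak is largest (0.479192); scaling to 100 gives 75.6 : 100.0 : 33.1.

75.6 : 100.0 : 33.1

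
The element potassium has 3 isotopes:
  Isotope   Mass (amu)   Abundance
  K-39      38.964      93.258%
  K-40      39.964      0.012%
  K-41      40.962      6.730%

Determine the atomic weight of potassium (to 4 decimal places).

Average mass = Σ (abundance × isotope mass) = 0.93258 × 38.964 + 0.00012 × 39.964 + 0.06730 × 40.962
= 36.33705 + 0.00480 + 2.75674 = 39.09859 amu

39.0986 amu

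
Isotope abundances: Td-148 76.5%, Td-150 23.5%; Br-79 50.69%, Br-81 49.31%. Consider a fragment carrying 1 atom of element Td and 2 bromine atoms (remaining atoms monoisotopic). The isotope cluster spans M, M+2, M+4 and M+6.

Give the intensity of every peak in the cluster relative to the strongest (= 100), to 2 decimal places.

44.39 : 100.00 : 68.54 : 12.90

Element Td pattern (n=1): 0.7650 : 0.2350
Bromine pattern (n=2): 0.25694761 : 0.49990478 : 0.24314761
Convolve the two distributions (both contribute in 2-u steps):
  M: 0.7650×0.25694761 = 0.196565
  M+2: 0.7650×0.49990478 + 0.2350×0.25694761 = 0.442810
  M+4: 0.7650×0.24314761 + 0.2350×0.49990478 = 0.303486
  M+6: 0.2350×0.24314761 = 0.057140
Scale to base peak (0.442810) = 100: 44.39 : 100.00 : 68.54 : 12.90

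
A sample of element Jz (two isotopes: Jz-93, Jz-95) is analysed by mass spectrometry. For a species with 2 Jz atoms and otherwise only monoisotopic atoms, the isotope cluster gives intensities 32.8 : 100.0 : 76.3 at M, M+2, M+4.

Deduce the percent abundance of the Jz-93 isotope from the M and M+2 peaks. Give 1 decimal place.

Write p for the Jz-93 fraction. I(M+2)/I(M) = [C(2,1)·p^1·(1−p)] / p^2 = 2·(1−p)/p = 100.0/32.8 = 3.0488
(1−p)/p = 3.0488/2 = 1.5244  ⇒  p = 1/(1 + 1.5244) = 0.3961
Jz-93: 39.6%, Jz-95: 60.4%.

39.6%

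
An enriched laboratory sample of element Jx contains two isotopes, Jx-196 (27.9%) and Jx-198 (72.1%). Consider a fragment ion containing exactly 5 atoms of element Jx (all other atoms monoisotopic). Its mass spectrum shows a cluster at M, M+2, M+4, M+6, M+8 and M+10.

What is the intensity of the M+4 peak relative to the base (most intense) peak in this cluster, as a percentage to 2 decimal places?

Term probabilities: M 0.0017, M+2 0.0218, M+4 0.1129, M+6 0.2918, M+8 0.3770, M+10 0.1948. Base peak = M+8.
P(M+8) = C(5,4) × 0.279^1 × 0.721^4 = 5 × 0.2790 × 0.27023467 = 0.376977 (base)
P(M+4) = C(5,2) × 0.279^3 × 0.721^2 = 10 × 0.02171764 × 0.519841 = 0.112897
Relative intensity = 0.112897 / 0.376977 × 100 = 29.95

29.95%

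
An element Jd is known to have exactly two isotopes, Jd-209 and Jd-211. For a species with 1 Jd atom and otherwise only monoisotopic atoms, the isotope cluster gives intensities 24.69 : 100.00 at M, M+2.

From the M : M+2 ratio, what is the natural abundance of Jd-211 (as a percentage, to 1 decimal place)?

Write p for the Jd-209 fraction. I(M+2)/I(M) = [C(1,1)·p^0·(1−p)] / p^1 = 1·(1−p)/p = 100.00/24.69 = 4.0502
(1−p)/p = 4.0502/1 = 4.0502  ⇒  p = 1/(1 + 4.0502) = 0.1980
Jd-209: 19.8%, Jd-211: 80.2%.

80.2%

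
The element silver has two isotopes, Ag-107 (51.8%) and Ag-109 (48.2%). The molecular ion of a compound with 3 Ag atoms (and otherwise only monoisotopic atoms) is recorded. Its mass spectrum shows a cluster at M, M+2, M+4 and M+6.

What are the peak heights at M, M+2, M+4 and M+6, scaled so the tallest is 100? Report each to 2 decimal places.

Expanding (0.518 + 0.482)^3:
P(M) = 0.518^3 = 0.138992
P(M+2) = 3 × 0.518^2 × 0.482^1 = 0.387997
P(M+4) = 3 × 0.518^1 × 0.482^2 = 0.361031
P(M+6) = 0.482^3 = 0.111980
The M+2 peak is largest (0.387997); scaling to 100 gives 35.82 : 100.00 : 93.05 : 28.86.

35.82 : 100.00 : 93.05 : 28.86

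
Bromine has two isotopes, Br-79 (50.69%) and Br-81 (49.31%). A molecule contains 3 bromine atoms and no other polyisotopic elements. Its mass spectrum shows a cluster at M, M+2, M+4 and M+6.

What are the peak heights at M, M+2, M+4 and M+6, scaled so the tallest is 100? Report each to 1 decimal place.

The 3 Br atoms are independent, so intensities follow the terms of (0.5069 + 0.4931)^3.
P(M) = 0.5069^3 = 0.130247
P(M+2) = 3 × 0.5069^2 × 0.4931^1 = 0.380103
P(M+4) = 3 × 0.5069^1 × 0.4931^2 = 0.369755
P(M+6) = 0.4931^3 = 0.119896
The M+2 peak is largest (0.380103); scaling to 100 gives 34.3 : 100.0 : 97.3 : 31.5.

34.3 : 100.0 : 97.3 : 31.5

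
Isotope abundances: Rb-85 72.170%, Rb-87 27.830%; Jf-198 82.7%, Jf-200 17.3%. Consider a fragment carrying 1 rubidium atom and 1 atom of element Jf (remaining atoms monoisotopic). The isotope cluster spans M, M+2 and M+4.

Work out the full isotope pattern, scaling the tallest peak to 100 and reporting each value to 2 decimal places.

Rubidium pattern (n=1): 0.7217 : 0.2783
Element Jf pattern (n=1): 0.8270 : 0.1730
Convolve the two distributions (both contribute in 2-u steps):
  M: 0.7217×0.8270 = 0.596846
  M+2: 0.7217×0.1730 + 0.2783×0.8270 = 0.355008
  M+4: 0.2783×0.1730 = 0.048146
Scale to base peak (0.596846) = 100: 100.00 : 59.48 : 8.07

100.00 : 59.48 : 8.07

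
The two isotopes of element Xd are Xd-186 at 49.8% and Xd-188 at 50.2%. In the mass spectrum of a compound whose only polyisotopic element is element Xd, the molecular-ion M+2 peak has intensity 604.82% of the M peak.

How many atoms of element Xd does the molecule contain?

6

For n independent Xd atoms, I(M+2)/I(M) = n · (abundance Xd-188) / (abundance Xd-186) = n · 0.502/0.498.
n = 6.0482 × 0.498/0.502 = 6.00 ≈ 6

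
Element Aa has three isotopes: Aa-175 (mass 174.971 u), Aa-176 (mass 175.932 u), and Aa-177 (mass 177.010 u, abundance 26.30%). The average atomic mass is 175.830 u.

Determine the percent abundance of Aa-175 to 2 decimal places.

Let x and y be the fractions of Aa-175 and Aa-176. Then x + y = 1 − 0.2630 = 0.7370 and 174.971x + 175.932y = 175.830 − 0.2630×177.010 = 129.27637.
Substituting: 174.971x + 175.932(0.7370 − x) = 129.27637
(174.971 − 175.932)x = -0.385514  ⇒  x = 0.40116, y = 0.33584
Aa-175: 40.12%, Aa-176: 33.58%.

40.12%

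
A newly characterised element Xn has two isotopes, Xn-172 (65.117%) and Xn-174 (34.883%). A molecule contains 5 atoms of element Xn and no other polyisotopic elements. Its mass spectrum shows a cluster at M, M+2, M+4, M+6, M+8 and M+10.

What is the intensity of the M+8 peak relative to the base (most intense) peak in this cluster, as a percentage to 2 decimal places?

Binomial terms of (0.65117 + 0.34883)^5: M 0.1171, M+2 0.3136, M+4 0.3360, M+6 0.1800, M+8 0.0482, M+10 0.0052 → M+4 is the base peak.
P(M+4) = C(5,2) × 0.65117^3 × 0.34883^2 = 10 × 0.27611065 × 0.12168237 = 0.335978 (base)
P(M+8) = C(5,4) × 0.65117^1 × 0.34883^4 = 5 × 0.65117 × 0.0148066 = 0.048208
Relative intensity = 0.048208 / 0.335978 × 100 = 14.35

14.35%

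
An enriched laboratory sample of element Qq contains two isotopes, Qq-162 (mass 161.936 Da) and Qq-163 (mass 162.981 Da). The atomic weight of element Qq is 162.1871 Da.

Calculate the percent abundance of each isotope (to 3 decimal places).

With x = fraction of Qq-162 (so Qq-163 is 1 − x):
161.936·x + 162.981·(1 − x) = 162.1871
(161.936 − 162.981)·x = 162.1871 − 162.981
x = -0.7939 / -1.045 = 0.75971 → 75.971% Qq-162, 24.029% Qq-163.

Qq-162: 75.971%, Qq-163: 24.029%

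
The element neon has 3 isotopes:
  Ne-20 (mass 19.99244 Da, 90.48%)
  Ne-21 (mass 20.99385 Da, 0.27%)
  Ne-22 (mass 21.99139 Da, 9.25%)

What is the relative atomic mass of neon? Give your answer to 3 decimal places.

Weight each isotope mass by its fractional abundance: 0.9048 × 19.99244 + 0.0027 × 20.99385 + 0.0925 × 21.99139
= 18.089160 + 0.056683 + 2.034204 = 20.180047 Da

20.180 Da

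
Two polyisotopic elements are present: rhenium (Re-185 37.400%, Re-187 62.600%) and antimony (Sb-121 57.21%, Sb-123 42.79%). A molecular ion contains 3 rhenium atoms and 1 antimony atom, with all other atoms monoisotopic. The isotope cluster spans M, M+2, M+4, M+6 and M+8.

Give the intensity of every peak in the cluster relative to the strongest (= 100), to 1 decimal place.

Rhenium pattern (n=3): 0.05231362 : 0.26268713 : 0.43968487 : 0.24531438
Antimony pattern (n=1): 0.5721 : 0.4279
Convolve the two distributions (both contribute in 2-u steps):
  M: 0.05231362×0.5721 = 0.029929
  M+2: 0.05231362×0.4279 + 0.26268713×0.5721 = 0.172668
  M+4: 0.26268713×0.4279 + 0.43968487×0.5721 = 0.363948
  M+6: 0.43968487×0.4279 + 0.24531438×0.5721 = 0.328486
  M+8: 0.24531438×0.4279 = 0.104970
Scale to base peak (0.363948) = 100: 8.2 : 47.4 : 100.0 : 90.3 : 28.8

8.2 : 47.4 : 100.0 : 90.3 : 28.8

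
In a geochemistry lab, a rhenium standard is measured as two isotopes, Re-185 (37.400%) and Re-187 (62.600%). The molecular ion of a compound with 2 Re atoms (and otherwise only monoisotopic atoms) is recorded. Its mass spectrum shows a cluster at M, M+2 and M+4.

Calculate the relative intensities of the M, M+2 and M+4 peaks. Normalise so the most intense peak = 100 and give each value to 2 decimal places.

Each Re atom is independently Re-185 (p = 0.37400) or Re-187 (q = 0.62600); the cluster is the binomial expansion (p + q)^2.
P(M) = 0.37400^2 = 0.139876
P(M+2) = 2 × 0.37400^1 × 0.62600^1 = 0.468248
P(M+4) = 0.62600^2 = 0.391876
The M+2 peak is largest (0.468248); scaling to 100 gives 29.87 : 100.00 : 83.69.

29.87 : 100.00 : 83.69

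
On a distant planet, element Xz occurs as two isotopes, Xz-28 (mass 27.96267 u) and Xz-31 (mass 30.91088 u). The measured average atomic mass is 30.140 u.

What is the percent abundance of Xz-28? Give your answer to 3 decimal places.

26.147%

Writing the weighted mean with unknown fraction x of Xz-28:
27.96267·x + 30.91088·(1 − x) = 30.140
(27.96267 − 30.91088)·x = 30.140 − 30.91088
x = -0.77088 / -2.94821 = 0.26147 → 26.147% Xz-28, 73.853% Xz-31.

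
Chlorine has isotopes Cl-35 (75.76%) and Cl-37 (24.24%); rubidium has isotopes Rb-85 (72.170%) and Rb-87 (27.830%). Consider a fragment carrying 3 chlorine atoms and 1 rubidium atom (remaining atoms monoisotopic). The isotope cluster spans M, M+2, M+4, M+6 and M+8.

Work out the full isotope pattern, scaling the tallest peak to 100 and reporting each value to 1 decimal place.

Chlorine pattern (n=3): 0.4348304 : 0.41738208 : 0.13354464 : 0.01424288
Rubidium pattern (n=1): 0.7217 : 0.2783
Convolve the two distributions (both contribute in 2-u steps):
  M: 0.4348304×0.7217 = 0.313817
  M+2: 0.4348304×0.2783 + 0.41738208×0.7217 = 0.422238
  M+4: 0.41738208×0.2783 + 0.13354464×0.7217 = 0.212537
  M+6: 0.13354464×0.2783 + 0.01424288×0.7217 = 0.047445
  M+8: 0.01424288×0.2783 = 0.003964
Scale to base peak (0.422238) = 100: 74.3 : 100.0 : 50.3 : 11.2 : 0.9

74.3 : 100.0 : 50.3 : 11.2 : 0.9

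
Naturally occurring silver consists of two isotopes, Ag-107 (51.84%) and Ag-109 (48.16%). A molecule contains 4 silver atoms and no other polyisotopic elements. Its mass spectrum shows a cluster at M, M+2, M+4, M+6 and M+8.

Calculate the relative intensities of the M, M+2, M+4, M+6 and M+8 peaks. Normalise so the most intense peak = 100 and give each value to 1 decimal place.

19.3 : 71.8 : 100.0 : 61.9 : 14.4

Expanding (0.5184 + 0.4816)^4:
P(M) = 0.5184^4 = 0.072220
P(M+2) = 4 × 0.5184^3 × 0.4816^1 = 0.268375
P(M+4) = 6 × 0.5184^2 × 0.4816^2 = 0.373985
P(M+6) = 4 × 0.5184^1 × 0.4816^3 = 0.231624
P(M+8) = 0.4816^4 = 0.053795
The M+4 peak is largest (0.373985); scaling to 100 gives 19.3 : 71.8 : 100.0 : 61.9 : 14.4.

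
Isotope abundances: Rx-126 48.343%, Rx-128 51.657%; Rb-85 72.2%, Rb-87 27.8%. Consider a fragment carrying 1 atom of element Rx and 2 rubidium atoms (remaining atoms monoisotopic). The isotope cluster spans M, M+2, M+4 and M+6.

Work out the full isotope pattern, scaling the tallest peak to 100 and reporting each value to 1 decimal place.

54.4 : 100.0 : 52.8 : 8.6

Element Rx pattern (n=1): 0.48343 : 0.51657
Rubidium pattern (n=2): 0.521284 : 0.401432 : 0.077284
Convolve the two distributions (both contribute in 2-u steps):
  M: 0.48343×0.521284 = 0.252004
  M+2: 0.48343×0.401432 + 0.51657×0.521284 = 0.463344
  M+4: 0.48343×0.077284 + 0.51657×0.401432 = 0.244729
  M+6: 0.51657×0.077284 = 0.039923
Scale to base peak (0.463344) = 100: 54.4 : 100.0 : 52.8 : 8.6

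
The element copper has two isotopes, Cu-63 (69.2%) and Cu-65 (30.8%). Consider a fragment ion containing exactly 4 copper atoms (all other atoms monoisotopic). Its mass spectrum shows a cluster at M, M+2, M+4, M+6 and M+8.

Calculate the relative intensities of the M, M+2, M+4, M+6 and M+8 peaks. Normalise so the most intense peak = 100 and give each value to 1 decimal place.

56.2 : 100.0 : 66.8 : 19.8 : 2.2

The 4 Cu atoms are independent, so intensities follow the terms of (0.692 + 0.308)^4.
P(M) = 0.692^4 = 0.229311
P(M+2) = 4 × 0.692^3 × 0.308^1 = 0.408253
P(M+4) = 6 × 0.692^2 × 0.308^2 = 0.272562
P(M+6) = 4 × 0.692^1 × 0.308^3 = 0.080876
P(M+8) = 0.308^4 = 0.008999
The M+2 peak is largest (0.408253); scaling to 100 gives 56.2 : 100.0 : 66.8 : 19.8 : 2.2.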